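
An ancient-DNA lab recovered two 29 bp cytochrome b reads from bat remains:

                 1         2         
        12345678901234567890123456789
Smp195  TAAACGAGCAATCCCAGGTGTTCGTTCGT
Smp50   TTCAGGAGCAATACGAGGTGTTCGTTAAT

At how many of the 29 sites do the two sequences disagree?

7

Differing sites — 2:A/T; 3:A/C; 5:C/G; 13:C/A; 15:C/G; 27:C/A; 28:G/A.
That gives 7 mismatches out of 29 aligned sites, so the Hamming distance is 7.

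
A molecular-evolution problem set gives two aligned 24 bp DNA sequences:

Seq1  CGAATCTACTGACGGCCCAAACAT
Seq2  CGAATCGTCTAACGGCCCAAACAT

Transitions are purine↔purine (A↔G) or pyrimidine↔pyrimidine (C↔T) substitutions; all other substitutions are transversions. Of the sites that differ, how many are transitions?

1

Mismatches occur at site 7 (T↔G, transversion), site 8 (A↔T, transversion), site 11 (G↔A, transition).
Of the 3 differences, 1 transition and 2 transversions, so the answer is 1.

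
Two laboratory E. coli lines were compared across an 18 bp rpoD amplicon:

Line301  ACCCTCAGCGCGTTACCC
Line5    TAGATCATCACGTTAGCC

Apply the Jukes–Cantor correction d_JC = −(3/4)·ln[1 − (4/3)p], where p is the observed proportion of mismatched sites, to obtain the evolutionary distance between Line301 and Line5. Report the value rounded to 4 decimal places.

Differing sites — 1:A/T; 2:C/A; 3:C/G; 4:C/A; 8:G/T; 10:G/A; 16:C/G.
p = 7/18 = 0.388889.
d = −0.75 · ln(1 − (4/3)·0.388889) = −0.75 · ln(0.481481) = −0.75 · (-0.730889) = 0.5482.

0.5482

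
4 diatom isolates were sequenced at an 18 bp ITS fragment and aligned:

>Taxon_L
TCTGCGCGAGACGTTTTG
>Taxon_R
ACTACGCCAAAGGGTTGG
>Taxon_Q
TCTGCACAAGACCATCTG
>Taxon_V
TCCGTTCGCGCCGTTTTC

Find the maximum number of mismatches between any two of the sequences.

Pairwise Hamming distances:
  Taxon_L vs Taxon_R: 7
  Taxon_L vs Taxon_Q: 5
  Taxon_L vs Taxon_V: 6
  Taxon_R vs Taxon_Q: 10
  Taxon_R vs Taxon_V: 13
  Taxon_Q vs Taxon_V: 10
The largest is 13, between Taxon_R and Taxon_V.

13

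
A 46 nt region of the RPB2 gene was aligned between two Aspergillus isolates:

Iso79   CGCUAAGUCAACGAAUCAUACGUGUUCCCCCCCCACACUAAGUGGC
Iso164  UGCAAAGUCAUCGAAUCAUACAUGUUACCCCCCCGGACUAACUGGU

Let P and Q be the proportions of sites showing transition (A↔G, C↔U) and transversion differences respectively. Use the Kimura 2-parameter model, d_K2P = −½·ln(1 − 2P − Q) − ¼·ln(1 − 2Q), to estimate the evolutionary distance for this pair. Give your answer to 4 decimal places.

Differing sites — 1:C/U (Ti); 4:U/A (Tv); 11:A/U (Tv); 22:G/A (Ti); 27:C/A (Tv); 35:A/G (Ti); 36:C/G (Tv); 42:G/C (Tv); 46:C/U (Ti).
Of the 9 differences, 4 transitions and 5 transversions over 46 sites: P = 4/46 = 0.086957, Q = 5/46 = 0.108696.
d = −0.5·ln(0.717390) − 0.25·ln(0.782608) = −0.5·(-0.332136) − 0.25·(-0.245123) = 0.2273.

0.2273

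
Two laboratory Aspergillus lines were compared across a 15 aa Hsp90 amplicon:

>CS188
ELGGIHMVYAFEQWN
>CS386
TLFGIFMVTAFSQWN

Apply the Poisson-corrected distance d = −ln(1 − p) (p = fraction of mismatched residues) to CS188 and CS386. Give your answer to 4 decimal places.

0.4055

The sequences differ at positions 1 (E/T), 3 (G/F), 6 (H/F), 9 (Y/T), 12 (E/S).
p = 5/15 = 0.333333.
d = −ln(1 − 0.333333) = −ln(0.666667) = 0.4055.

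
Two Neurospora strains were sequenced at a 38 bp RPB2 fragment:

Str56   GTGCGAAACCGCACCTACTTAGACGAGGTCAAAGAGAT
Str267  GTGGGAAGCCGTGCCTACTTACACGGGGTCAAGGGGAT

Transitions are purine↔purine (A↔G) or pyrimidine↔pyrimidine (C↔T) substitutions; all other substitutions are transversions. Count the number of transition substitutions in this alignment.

6

Differing sites — 4:C/G (Tv); 8:A/G (Ti); 12:C/T (Ti); 13:A/G (Ti); 22:G/C (Tv); 26:A/G (Ti); 33:A/G (Ti); 35:A/G (Ti).
Of the 8 differences, 6 transitions and 2 transversions, so the answer is 6.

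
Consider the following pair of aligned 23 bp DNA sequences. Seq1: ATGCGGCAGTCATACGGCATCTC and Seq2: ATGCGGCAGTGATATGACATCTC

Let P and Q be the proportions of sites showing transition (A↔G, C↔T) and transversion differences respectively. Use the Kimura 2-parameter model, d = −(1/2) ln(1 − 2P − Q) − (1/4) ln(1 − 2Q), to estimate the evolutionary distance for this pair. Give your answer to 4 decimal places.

Mismatches occur at site 11 (C↔G, transversion), site 15 (C↔T, transition), site 17 (G↔A, transition).
Of the 3 differences, 2 transitions and 1 transversion over 23 sites: P = 2/23 = 0.086957, Q = 1/23 = 0.043478.
d = −0.5·ln(0.782608) − 0.25·ln(0.913044) = −0.5·(-0.245123) − 0.25·(-0.090971) = 0.1453.

0.1453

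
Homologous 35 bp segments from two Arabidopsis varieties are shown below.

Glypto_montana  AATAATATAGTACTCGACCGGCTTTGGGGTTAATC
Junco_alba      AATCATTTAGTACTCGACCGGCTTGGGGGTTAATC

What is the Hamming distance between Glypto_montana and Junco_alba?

Differing sites — 4:A/C; 7:A/T; 25:T/G.
That gives 3 mismatches out of 35 aligned sites, so the Hamming distance is 3.

3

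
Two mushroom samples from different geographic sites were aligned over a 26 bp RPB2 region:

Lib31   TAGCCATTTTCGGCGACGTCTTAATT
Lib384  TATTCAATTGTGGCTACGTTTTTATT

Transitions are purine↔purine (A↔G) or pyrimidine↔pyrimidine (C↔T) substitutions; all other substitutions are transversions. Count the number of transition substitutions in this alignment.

3

Differing sites — 3:G/T (Tv); 4:C/T (Ti); 7:T/A (Tv); 10:T/G (Tv); 11:C/T (Ti); 15:G/T (Tv); 20:C/T (Ti); 23:A/T (Tv).
Of the 8 differences, 3 transitions and 5 transversions, so the answer is 3.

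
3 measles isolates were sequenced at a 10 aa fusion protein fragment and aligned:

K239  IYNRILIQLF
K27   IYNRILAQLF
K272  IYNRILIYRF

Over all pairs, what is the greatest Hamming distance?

3

Pairwise Hamming distances:
  K239 vs K27: 1
  K239 vs K272: 2
  K27 vs K272: 3
The largest is 3, between K27 and K272.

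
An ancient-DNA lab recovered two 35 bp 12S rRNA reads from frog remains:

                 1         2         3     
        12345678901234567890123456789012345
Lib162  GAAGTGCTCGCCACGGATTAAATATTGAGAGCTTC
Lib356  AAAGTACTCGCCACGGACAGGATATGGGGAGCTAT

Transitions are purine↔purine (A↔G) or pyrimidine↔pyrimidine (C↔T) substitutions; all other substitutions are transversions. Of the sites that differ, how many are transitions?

Differing sites — 1:G/A (Ti); 6:G/A (Ti); 18:T/C (Ti); 19:T/A (Tv); 20:A/G (Ti); 21:A/G (Ti); 26:T/G (Tv); 28:A/G (Ti); 34:T/A (Tv); 35:C/T (Ti).
Of the 10 differences, 7 transitions and 3 transversions, so the answer is 7.

7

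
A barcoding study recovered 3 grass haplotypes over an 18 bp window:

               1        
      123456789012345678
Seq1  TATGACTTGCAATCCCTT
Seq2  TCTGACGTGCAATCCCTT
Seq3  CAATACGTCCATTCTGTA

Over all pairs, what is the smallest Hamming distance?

2

Pairwise Hamming distances:
  Seq1 vs Seq2: 2
  Seq1 vs Seq3: 9
  Seq2 vs Seq3: 9
The smallest is 2, between Seq1 and Seq2.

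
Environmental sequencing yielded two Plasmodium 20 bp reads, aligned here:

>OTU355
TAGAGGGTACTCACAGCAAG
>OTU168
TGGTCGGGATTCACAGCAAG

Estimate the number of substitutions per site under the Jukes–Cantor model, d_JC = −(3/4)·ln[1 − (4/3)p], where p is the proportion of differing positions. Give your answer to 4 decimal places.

The sequences differ at positions 2 (A/G), 4 (A/T), 5 (G/C), 8 (T/G), 10 (C/T).
p = 5/20 = 0.250000.
d = −0.75 · ln(1 − (4/3)·0.250000) = −0.75 · ln(0.666667) = −0.75 · (-0.405465) = 0.3041.

0.3041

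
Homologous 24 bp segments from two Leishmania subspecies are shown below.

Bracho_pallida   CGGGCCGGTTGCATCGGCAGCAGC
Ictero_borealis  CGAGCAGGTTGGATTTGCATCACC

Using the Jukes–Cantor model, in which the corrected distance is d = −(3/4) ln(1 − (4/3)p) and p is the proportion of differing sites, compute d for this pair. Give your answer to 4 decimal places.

0.3694

Mismatches occur at site 3 (G/A), site 6 (C/A), site 12 (C/G), site 15 (C/T), site 16 (G/T), site 20 (G/T), site 23 (G/C).
p = 7/24 = 0.291667.
d = −0.75 · ln(1 − (4/3)·0.291667) = −0.75 · ln(0.611111) = −0.75 · (-0.492477) = 0.3694.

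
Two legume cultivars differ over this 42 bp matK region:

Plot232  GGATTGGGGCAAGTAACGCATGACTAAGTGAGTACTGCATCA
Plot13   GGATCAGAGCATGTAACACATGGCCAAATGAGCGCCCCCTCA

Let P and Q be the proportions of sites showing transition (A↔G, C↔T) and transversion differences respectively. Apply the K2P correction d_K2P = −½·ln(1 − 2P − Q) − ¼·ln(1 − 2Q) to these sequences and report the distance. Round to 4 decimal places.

0.4352

Mismatches occur at site 5 (T/C, transition), site 6 (G/A, transition), site 8 (G/A, transition), site 12 (A/T, transversion), site 18 (G/A, transition), site 23 (A/G, transition), site 25 (T/C, transition), site 28 (G/A, transition), site 33 (T/C, transition), site 34 (A/G, transition), site 36 (T/C, transition), site 37 (G/C, transversion), site 39 (A/C, transversion).
Of the 13 differences, 10 transitions and 3 transversions over 42 sites: P = 10/42 = 0.238095, Q = 3/42 = 0.071429.
d = −0.5·ln(0.452381) − 0.25·ln(0.857142) = −0.5·(-0.793231) − 0.25·(-0.154152) = 0.4352.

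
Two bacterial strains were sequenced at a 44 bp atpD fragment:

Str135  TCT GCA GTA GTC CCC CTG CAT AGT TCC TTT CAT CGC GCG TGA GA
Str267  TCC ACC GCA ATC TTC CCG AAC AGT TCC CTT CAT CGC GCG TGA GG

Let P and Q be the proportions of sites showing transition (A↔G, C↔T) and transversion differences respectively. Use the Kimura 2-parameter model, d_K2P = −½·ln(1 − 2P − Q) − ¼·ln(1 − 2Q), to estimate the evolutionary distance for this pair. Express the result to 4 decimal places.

Differing sites — 3:T/C (Ti); 4:G/A (Ti); 6:A/C (Tv); 8:T/C (Ti); 10:G/A (Ti); 13:C/T (Ti); 14:C/T (Ti); 17:T/C (Ti); 19:C/A (Tv); 21:T/C (Ti); 28:T/C (Ti); 44:A/G (Ti).
Of the 12 differences, 10 transitions and 2 transversions over 44 sites: P = 10/44 = 0.227273, Q = 2/44 = 0.045455.
d = −0.5·ln(0.499999) − 0.25·ln(0.909090) = −0.5·(-0.693149) − 0.25·(-0.095311) = 0.3704.

0.3704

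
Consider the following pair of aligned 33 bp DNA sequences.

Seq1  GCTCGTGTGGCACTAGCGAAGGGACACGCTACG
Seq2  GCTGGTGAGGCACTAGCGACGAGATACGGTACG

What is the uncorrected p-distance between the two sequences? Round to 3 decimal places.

The sequences differ at positions 4 (C/G), 8 (T/A), 20 (A/C), 22 (G/A), 25 (C/T), 29 (C/G).
There are 6 differences over 33 sites, so p = 6/33 = 0.182.

0.182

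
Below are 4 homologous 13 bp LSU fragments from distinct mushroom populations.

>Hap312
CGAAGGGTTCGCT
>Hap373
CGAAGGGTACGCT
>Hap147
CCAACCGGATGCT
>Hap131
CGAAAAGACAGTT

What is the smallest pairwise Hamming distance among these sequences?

Pairwise Hamming distances:
  Hap312 vs Hap373: 1
  Hap312 vs Hap147: 6
  Hap312 vs Hap131: 6
  Hap373 vs Hap147: 5
  Hap373 vs Hap131: 6
  Hap147 vs Hap131: 7
The smallest is 1, between Hap312 and Hap373.

1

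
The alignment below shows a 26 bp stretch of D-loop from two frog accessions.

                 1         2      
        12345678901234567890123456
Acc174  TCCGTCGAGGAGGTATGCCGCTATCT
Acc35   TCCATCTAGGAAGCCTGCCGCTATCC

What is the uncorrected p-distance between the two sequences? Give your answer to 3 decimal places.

Differing sites — 4:G/A; 7:G/T; 12:G/A; 14:T/C; 15:A/C; 26:T/C.
There are 6 differences over 26 sites, so p = 6/26 = 0.231.

0.231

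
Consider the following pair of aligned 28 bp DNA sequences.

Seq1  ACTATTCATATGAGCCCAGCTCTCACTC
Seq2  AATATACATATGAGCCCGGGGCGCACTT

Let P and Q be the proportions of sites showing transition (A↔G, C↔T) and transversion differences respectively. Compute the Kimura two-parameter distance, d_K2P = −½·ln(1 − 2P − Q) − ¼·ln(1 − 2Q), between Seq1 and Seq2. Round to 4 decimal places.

Differing sites — 2:C/A (Tv); 6:T/A (Tv); 18:A/G (Ti); 20:C/G (Tv); 21:T/G (Tv); 23:T/G (Tv); 28:C/T (Ti).
Of the 7 differences, 2 transitions and 5 transversions over 28 sites: P = 2/28 = 0.071429, Q = 5/28 = 0.178571.
d = −0.5·ln(0.678571) − 0.25·ln(0.642858) = −0.5·(-0.387766) − 0.25·(-0.441831) = 0.3043.

0.3043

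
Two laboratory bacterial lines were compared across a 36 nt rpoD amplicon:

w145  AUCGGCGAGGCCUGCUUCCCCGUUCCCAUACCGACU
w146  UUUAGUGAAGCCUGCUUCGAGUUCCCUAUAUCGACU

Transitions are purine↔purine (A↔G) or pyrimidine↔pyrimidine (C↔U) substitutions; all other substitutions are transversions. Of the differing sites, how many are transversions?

Differing sites — 1:A/U (Tv); 3:C/U (Ti); 4:G/A (Ti); 6:C/U (Ti); 9:G/A (Ti); 19:C/G (Tv); 20:C/A (Tv); 21:C/G (Tv); 22:G/U (Tv); 24:U/C (Ti); 27:C/U (Ti); 31:C/U (Ti).
Of the 12 differences, 7 transitions and 5 transversions, so the answer is 5.

5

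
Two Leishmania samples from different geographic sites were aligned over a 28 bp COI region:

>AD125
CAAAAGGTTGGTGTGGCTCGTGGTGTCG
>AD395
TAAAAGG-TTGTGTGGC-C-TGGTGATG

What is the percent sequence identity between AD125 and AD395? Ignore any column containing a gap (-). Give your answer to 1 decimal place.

84.0%

Excluding the 3 gap columns leaves 25 comparable sites.
Mismatches occur at site 1 (C/T), site 10 (G/T), site 26 (T/A), site 27 (C/T).
21 of the 25 comparable sites match, so the percent identity is 21/25 × 100 = 84.0%.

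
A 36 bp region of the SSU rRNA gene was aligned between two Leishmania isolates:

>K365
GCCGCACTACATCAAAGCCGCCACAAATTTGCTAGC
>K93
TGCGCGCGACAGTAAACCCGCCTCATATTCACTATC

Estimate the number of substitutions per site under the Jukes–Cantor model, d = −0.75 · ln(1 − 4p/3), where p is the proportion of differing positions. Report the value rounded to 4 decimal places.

0.4408

Differing sites — 1:G/T; 2:C/G; 6:A/G; 8:T/G; 12:T/G; 13:C/T; 17:G/C; 23:A/T; 26:A/T; 30:T/C; 31:G/A; 35:G/T.
p = 12/36 = 0.333333.
d = −0.75 · ln(1 − (4/3)·0.333333) = −0.75 · ln(0.555556) = −0.75 · (-0.587786) = 0.4408.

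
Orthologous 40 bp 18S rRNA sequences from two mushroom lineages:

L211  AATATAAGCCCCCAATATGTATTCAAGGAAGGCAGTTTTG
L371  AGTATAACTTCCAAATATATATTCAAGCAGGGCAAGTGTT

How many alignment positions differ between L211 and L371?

The sequences differ at positions 2 (A/G), 8 (G/C), 9 (C/T), 10 (C/T), 13 (C/A), 19 (G/A), 28 (G/C), 30 (A/G), 35 (G/A), 36 (T/G), 38 (T/G), 40 (G/T).
That gives 12 mismatches out of 40 aligned sites, so the Hamming distance is 12.

12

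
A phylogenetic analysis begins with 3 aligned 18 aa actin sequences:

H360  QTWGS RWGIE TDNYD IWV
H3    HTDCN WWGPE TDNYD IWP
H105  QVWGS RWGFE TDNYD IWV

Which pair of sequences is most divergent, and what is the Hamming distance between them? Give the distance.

Pairwise Hamming distances:
  H360 vs H3: 7
  H360 vs H105: 2
  H3 vs H105: 8
The largest is 8, between H3 and H105.

8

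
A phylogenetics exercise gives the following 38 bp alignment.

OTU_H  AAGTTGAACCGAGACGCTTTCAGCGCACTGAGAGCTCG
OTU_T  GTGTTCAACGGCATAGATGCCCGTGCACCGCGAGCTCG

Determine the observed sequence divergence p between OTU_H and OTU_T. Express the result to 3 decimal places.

0.395

Differing sites — 1:A/G; 2:A/T; 6:G/C; 10:C/G; 12:A/C; 13:G/A; 14:A/T; 15:C/A; 17:C/A; 19:T/G; 20:T/C; 22:A/C; 24:C/T; 29:T/C; 31:A/C.
There are 15 differences over 38 sites, so p = 15/38 = 0.395.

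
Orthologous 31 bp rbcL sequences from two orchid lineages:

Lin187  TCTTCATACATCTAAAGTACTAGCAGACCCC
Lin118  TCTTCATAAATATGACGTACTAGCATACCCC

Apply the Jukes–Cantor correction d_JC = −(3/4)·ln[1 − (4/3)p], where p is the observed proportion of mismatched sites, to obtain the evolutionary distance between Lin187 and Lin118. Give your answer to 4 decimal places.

0.1816

Differing sites — 9:C/A; 12:C/A; 14:A/G; 16:A/C; 26:G/T.
p = 5/31 = 0.161290.
d = −0.75 · ln(1 − (4/3)·0.161290) = −0.75 · ln(0.784947) = −0.75 · (-0.242139) = 0.1816.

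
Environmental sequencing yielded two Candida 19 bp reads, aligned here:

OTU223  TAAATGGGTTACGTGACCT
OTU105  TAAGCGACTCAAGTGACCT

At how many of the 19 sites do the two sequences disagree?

6

Mismatches occur at site 4 (A↔G), site 5 (T↔C), site 7 (G↔A), site 8 (G↔C), site 10 (T↔C), site 12 (C↔A).
That gives 6 mismatches out of 19 aligned sites, so the Hamming distance is 6.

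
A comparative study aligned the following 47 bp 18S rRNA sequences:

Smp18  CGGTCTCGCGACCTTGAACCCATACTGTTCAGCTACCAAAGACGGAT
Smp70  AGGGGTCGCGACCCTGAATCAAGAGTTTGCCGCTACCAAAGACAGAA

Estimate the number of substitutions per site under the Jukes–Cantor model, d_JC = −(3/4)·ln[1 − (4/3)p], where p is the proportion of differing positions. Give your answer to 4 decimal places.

The sequences differ at positions 1 (C/A), 4 (T/G), 5 (C/G), 14 (T/C), 19 (C/T), 21 (C/A), 23 (T/G), 25 (C/G), 27 (G/T), 29 (T/G), 31 (A/C), 44 (G/A), 47 (T/A).
p = 13/47 = 0.276596.
d = −0.75 · ln(1 − (4/3)·0.276596) = −0.75 · ln(0.631205) = −0.75 · (-0.460125) = 0.3451.

0.3451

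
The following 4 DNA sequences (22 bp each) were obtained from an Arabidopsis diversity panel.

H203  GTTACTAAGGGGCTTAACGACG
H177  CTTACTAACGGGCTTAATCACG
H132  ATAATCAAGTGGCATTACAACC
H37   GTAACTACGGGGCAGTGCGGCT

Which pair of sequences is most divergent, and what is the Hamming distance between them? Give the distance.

Pairwise Hamming distances:
  H203 vs H177: 4
  H203 vs H132: 9
  H203 vs H37: 8
  H177 vs H132: 11
  H177 vs H37: 12
  H132 vs H37: 10
The largest is 12, between H177 and H37.

12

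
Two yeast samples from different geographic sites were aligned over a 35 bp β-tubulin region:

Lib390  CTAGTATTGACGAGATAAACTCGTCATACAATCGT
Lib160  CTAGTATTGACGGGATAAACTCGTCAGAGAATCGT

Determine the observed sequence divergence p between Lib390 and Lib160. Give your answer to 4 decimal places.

0.0857

The sequences differ at positions 13 (A/G), 27 (T/G), 29 (C/G).
There are 3 differences over 35 sites, so p = 3/35 = 0.0857.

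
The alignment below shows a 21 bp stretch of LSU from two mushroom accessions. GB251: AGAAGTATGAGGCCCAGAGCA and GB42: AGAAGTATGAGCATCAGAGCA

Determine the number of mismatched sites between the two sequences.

Mismatches occur at site 12 (G→C), site 13 (C→A), site 14 (C→T).
That gives 3 mismatches out of 21 aligned sites, so the Hamming distance is 3.

3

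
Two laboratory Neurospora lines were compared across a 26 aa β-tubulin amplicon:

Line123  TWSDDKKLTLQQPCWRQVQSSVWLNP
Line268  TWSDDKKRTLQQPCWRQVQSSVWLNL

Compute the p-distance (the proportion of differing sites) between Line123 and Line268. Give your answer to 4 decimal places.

The sequences differ at positions 8 (L/R), 26 (P/L).
There are 2 differences over 26 sites, so p = 2/26 = 0.0769.

0.0769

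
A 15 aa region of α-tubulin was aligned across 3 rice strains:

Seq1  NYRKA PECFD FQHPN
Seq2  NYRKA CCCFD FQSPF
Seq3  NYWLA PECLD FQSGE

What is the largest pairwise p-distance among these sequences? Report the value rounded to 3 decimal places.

Pairwise Hamming distances:
  Seq1 vs Seq2: 4
  Seq1 vs Seq3: 6
  Seq2 vs Seq3: 7
The largest is 7 mismatches, between Seq2 and Seq3; p = 7/15 = 0.467.

0.467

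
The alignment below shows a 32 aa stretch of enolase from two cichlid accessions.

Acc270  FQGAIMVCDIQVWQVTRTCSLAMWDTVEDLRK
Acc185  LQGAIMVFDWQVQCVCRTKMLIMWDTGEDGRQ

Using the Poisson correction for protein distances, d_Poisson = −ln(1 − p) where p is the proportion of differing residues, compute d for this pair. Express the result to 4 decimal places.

0.4700

Differing sites — 1:F/L; 8:C/F; 10:I/W; 13:W/Q; 14:Q/C; 16:T/C; 19:C/K; 20:S/M; 22:A/I; 27:V/G; 30:L/G; 32:K/Q.
p = 12/32 = 0.375000.
d = −ln(1 − 0.375000) = −ln(0.625000) = 0.4700.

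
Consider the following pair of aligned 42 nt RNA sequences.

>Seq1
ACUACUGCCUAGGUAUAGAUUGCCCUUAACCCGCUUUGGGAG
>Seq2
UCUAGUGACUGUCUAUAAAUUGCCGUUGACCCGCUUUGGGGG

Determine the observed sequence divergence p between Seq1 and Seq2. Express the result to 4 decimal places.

0.2381

Differing sites — 1:A/U; 5:C/G; 8:C/A; 11:A/G; 12:G/U; 13:G/C; 18:G/A; 25:C/G; 28:A/G; 41:A/G.
There are 10 differences over 42 sites, so p = 10/42 = 0.2381.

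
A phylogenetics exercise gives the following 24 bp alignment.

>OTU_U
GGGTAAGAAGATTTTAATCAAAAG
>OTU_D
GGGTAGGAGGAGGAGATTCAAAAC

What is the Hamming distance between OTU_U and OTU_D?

8

Differing sites — 6:A/G; 9:A/G; 12:T/G; 13:T/G; 14:T/A; 15:T/G; 17:A/T; 24:G/C.
That gives 8 mismatches out of 24 aligned sites, so the Hamming distance is 8.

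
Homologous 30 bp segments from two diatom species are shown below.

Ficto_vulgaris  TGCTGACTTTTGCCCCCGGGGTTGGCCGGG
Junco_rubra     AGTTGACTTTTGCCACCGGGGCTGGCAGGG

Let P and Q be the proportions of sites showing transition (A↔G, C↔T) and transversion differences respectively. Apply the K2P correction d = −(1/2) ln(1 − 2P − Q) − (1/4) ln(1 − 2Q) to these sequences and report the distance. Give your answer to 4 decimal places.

0.1886

The sequences differ at positions 1 (T/A, transversion), 3 (C/T, transition), 15 (C/A, transversion), 22 (T/C, transition), 27 (C/A, transversion).
Of the 5 differences, 2 transitions and 3 transversions over 30 sites: P = 2/30 = 0.066667, Q = 3/30 = 0.100000.
d = −0.5·ln(0.766666) − 0.25·ln(0.800000) = −0.5·(-0.265704) − 0.25·(-0.223144) = 0.1886.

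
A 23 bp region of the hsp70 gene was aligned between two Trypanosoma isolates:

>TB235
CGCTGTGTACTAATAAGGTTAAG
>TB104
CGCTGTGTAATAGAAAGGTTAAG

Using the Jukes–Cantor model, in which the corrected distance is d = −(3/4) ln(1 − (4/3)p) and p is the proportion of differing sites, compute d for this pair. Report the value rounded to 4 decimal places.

0.1433

The sequences differ at positions 10 (C/A), 13 (A/G), 14 (T/A).
p = 3/23 = 0.130435.
d = −0.75 · ln(1 − (4/3)·0.130435) = −0.75 · ln(0.826087) = −0.75 · (-0.191055) = 0.1433.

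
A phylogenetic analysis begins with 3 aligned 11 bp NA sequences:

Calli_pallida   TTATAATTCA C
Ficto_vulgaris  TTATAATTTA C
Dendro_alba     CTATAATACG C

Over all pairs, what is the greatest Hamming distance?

4

Pairwise Hamming distances:
  Calli_pallida vs Ficto_vulgaris: 1
  Calli_pallida vs Dendro_alba: 3
  Ficto_vulgaris vs Dendro_alba: 4
The largest is 4, between Ficto_vulgaris and Dendro_alba.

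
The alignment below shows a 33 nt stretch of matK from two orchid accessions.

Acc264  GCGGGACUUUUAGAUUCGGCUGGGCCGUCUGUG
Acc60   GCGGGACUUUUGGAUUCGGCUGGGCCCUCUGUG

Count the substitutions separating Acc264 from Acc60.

2

Differing sites — 12:A/G; 27:G/C.
That gives 2 mismatches out of 33 aligned sites, so the Hamming distance is 2.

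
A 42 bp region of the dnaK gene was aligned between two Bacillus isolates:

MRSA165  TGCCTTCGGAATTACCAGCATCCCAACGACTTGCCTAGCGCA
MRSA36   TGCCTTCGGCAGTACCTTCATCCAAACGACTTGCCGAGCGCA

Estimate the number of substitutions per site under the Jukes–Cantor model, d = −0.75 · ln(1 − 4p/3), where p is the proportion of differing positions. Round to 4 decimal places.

0.1585

The sequences differ at positions 10 (A/C), 12 (T/G), 17 (A/T), 18 (G/T), 24 (C/A), 36 (T/G).
p = 6/42 = 0.142857.
d = −0.75 · ln(1 − (4/3)·0.142857) = −0.75 · ln(0.809524) = −0.75 · (-0.211309) = 0.1585.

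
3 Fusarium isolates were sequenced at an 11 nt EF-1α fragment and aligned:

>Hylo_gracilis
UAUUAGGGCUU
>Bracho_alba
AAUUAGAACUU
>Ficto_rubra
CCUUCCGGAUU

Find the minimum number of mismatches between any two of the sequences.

Pairwise Hamming distances:
  Hylo_gracilis vs Bracho_alba: 3
  Hylo_gracilis vs Ficto_rubra: 5
  Bracho_alba vs Ficto_rubra: 7
The smallest is 3, between Hylo_gracilis and Bracho_alba.

3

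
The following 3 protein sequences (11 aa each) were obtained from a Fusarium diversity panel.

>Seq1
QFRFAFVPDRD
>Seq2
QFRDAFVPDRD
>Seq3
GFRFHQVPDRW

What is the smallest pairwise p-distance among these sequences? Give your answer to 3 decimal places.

Pairwise Hamming distances:
  Seq1 vs Seq2: 1
  Seq1 vs Seq3: 4
  Seq2 vs Seq3: 5
The smallest is 1 mismatch, between Seq1 and Seq2; p = 1/11 = 0.091.

0.091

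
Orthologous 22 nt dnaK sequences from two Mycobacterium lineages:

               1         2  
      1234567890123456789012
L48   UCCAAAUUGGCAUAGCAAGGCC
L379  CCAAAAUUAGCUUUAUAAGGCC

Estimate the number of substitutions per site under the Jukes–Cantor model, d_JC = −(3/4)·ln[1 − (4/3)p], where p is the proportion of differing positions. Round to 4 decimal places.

Differing sites — 1:U/C; 3:C/A; 9:G/A; 12:A/U; 14:A/U; 15:G/A; 16:C/U.
p = 7/22 = 0.318182.
d = −0.75 · ln(1 − (4/3)·0.318182) = −0.75 · ln(0.575757) = −0.75 · (-0.552070) = 0.4141.

0.4141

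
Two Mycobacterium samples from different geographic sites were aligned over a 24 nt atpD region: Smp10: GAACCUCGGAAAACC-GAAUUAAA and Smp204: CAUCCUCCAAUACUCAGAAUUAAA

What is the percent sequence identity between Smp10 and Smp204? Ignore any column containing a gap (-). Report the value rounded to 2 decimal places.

69.57%

Excluding the 1 gap column leaves 23 comparable sites.
Mismatches occur at site 1 (G→C), site 3 (A→U), site 8 (G→C), site 9 (G→A), site 11 (A→U), site 13 (A→C), site 14 (C→U).
16 of the 23 comparable sites match, so the percent identity is 16/23 × 100 = 69.57%.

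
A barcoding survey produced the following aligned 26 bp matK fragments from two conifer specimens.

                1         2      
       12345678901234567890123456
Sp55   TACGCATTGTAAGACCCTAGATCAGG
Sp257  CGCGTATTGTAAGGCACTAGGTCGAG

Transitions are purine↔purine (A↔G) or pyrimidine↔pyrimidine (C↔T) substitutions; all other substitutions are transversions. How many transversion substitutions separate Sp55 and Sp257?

1

The sequences differ at positions 1 (T/C, transition), 2 (A/G, transition), 5 (C/T, transition), 14 (A/G, transition), 16 (C/A, transversion), 21 (A/G, transition), 24 (A/G, transition), 25 (G/A, transition).
Of the 8 differences, 7 transitions and 1 transversion, so the answer is 1.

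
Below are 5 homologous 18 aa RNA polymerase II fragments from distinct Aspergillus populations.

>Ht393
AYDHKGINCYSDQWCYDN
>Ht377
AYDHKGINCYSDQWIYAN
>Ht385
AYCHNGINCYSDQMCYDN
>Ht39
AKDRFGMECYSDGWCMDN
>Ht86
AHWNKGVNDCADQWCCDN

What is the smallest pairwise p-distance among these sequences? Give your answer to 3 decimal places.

Pairwise Hamming distances:
  Ht393 vs Ht377: 2
  Ht393 vs Ht385: 3
  Ht393 vs Ht39: 7
  Ht393 vs Ht86: 8
  Ht377 vs Ht385: 5
  Ht377 vs Ht39: 9
  Ht377 vs Ht86: 10
  Ht385 vs Ht39: 9
  Ht385 vs Ht86: 10
  Ht39 vs Ht86: 11
The smallest is 2 mismatches, between Ht393 and Ht377; p = 2/18 = 0.111.

0.111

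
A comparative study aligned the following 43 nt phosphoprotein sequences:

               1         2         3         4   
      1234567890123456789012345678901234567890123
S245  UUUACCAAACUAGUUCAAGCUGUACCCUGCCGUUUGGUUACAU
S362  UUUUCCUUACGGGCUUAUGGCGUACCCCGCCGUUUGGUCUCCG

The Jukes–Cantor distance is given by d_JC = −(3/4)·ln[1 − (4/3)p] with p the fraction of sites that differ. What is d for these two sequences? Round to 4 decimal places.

Mismatches occur at site 4 (A→U), site 7 (A→U), site 8 (A→U), site 11 (U→G), site 12 (A→G), site 14 (U→C), site 16 (C→U), site 18 (A→U), site 20 (C→G), site 21 (U→C), site 28 (U→C), site 39 (U→C), site 40 (A→U), site 42 (A→C), site 43 (U→G).
p = 15/43 = 0.348837.
d = −0.75 · ln(1 − (4/3)·0.348837) = −0.75 · ln(0.534884) = −0.75 · (-0.625705) = 0.4693.

0.4693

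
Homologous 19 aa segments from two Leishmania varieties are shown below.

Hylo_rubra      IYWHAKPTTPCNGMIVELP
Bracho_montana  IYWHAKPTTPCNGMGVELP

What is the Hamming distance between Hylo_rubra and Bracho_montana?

Differing sites — 15:I/G.
That gives 1 mismatch out of 19 aligned sites, so the Hamming distance is 1.

1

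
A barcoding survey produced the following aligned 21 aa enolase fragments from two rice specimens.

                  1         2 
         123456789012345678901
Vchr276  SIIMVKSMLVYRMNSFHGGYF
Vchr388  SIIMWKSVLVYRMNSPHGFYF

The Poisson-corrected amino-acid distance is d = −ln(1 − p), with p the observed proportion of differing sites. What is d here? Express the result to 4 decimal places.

0.2113

Differing sites — 5:V/W; 8:M/V; 16:F/P; 19:G/F.
p = 4/21 = 0.190476.
d = −ln(1 − 0.190476) = −ln(0.809524) = 0.2113.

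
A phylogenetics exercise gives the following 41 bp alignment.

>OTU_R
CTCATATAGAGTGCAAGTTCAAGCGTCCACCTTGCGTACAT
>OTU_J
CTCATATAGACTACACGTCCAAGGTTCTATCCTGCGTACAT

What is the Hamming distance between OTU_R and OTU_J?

9

The sequences differ at positions 11 (G/C), 13 (G/A), 16 (A/C), 19 (T/C), 24 (C/G), 25 (G/T), 28 (C/T), 30 (C/T), 32 (T/C).
That gives 9 mismatches out of 41 aligned sites, so the Hamming distance is 9.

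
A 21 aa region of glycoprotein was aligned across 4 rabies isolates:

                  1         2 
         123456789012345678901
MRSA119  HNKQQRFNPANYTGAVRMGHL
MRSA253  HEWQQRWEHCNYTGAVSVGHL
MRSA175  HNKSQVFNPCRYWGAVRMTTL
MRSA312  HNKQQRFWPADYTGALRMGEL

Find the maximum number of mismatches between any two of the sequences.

Pairwise Hamming distances:
  MRSA119 vs MRSA253: 8
  MRSA119 vs MRSA175: 7
  MRSA119 vs MRSA312: 4
  MRSA253 vs MRSA175: 13
  MRSA253 vs MRSA312: 11
  MRSA175 vs MRSA312: 9
The largest is 13, between MRSA253 and MRSA175.

13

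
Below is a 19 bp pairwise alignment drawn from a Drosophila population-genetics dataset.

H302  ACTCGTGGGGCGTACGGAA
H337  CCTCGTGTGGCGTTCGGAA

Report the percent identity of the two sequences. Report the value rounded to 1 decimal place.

Mismatches occur at site 1 (A→C), site 8 (G→T), site 14 (A→T).
16 of the 19 sites match, so the percent identity is 16/19 × 100 = 84.2%.

84.2%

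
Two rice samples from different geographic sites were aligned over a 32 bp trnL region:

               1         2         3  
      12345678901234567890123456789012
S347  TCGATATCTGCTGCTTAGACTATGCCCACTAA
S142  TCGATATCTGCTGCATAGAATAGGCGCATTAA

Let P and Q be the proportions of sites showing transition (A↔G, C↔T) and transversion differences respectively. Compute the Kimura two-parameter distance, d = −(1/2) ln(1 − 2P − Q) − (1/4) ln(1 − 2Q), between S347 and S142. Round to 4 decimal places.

0.1757

The sequences differ at positions 15 (T/A, transversion), 20 (C/A, transversion), 23 (T/G, transversion), 26 (C/G, transversion), 29 (C/T, transition).
Of the 5 differences, 1 transition and 4 transversions over 32 sites: P = 1/32 = 0.031250, Q = 4/32 = 0.125000.
d = −0.5·ln(0.812500) − 0.25·ln(0.750000) = −0.5·(-0.207639) − 0.25·(-0.287682) = 0.1757.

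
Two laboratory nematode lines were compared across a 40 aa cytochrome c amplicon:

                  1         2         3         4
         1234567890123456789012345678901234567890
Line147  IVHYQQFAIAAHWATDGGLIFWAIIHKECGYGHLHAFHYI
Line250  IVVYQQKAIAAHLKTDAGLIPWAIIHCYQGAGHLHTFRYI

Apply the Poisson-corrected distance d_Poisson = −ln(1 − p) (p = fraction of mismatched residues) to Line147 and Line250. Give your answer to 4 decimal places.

Differing sites — 3:H/V; 7:F/K; 13:W/L; 14:A/K; 17:G/A; 21:F/P; 27:K/C; 28:E/Y; 29:C/Q; 31:Y/A; 36:A/T; 38:H/R.
p = 12/40 = 0.300000.
d = −ln(1 − 0.300000) = −ln(0.700000) = 0.3567.

0.3567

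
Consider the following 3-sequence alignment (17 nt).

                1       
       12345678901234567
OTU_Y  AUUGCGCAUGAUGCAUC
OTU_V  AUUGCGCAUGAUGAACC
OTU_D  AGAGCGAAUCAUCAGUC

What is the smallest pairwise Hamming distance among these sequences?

2

Pairwise Hamming distances:
  OTU_Y vs OTU_V: 2
  OTU_Y vs OTU_D: 7
  OTU_V vs OTU_D: 7
The smallest is 2, between OTU_Y and OTU_V.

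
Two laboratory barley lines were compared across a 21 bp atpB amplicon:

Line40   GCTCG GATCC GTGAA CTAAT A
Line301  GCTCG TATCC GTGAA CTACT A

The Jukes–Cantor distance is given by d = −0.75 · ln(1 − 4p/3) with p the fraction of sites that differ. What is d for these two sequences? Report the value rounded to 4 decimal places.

0.1019

Differing sites — 6:G/T; 19:A/C.
p = 2/21 = 0.095238.
d = −0.75 · ln(1 − (4/3)·0.095238) = −0.75 · ln(0.873016) = −0.75 · (-0.135801) = 0.1019.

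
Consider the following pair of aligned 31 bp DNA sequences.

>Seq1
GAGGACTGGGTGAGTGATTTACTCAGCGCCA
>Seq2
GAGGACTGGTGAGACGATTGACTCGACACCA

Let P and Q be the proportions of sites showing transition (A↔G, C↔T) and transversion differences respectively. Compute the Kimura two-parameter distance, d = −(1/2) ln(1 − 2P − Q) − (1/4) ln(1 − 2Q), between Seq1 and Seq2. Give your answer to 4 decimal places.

0.4512

The sequences differ at positions 10 (G/T, transversion), 11 (T/G, transversion), 12 (G/A, transition), 13 (A/G, transition), 14 (G/A, transition), 15 (T/C, transition), 20 (T/G, transversion), 25 (A/G, transition), 26 (G/A, transition), 28 (G/A, transition).
Of the 10 differences, 7 transitions and 3 transversions over 31 sites: P = 7/31 = 0.225806, Q = 3/31 = 0.096774.
d = −0.5·ln(0.451614) − 0.25·ln(0.806452) = −0.5·(-0.794927) − 0.25·(-0.215111) = 0.4512.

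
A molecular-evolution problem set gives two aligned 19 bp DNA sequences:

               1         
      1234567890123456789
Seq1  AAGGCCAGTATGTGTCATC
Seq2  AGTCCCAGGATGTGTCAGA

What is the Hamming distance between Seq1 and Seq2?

The sequences differ at positions 2 (A/G), 3 (G/T), 4 (G/C), 9 (T/G), 18 (T/G), 19 (C/A).
That gives 6 mismatches out of 19 aligned sites, so the Hamming distance is 6.

6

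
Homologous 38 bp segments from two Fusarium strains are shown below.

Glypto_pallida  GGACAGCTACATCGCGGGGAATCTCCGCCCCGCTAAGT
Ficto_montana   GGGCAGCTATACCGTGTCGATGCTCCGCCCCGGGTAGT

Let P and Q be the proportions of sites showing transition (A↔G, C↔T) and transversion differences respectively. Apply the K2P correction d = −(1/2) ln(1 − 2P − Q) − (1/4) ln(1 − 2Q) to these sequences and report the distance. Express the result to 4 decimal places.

The sequences differ at positions 3 (A/G, transition), 10 (C/T, transition), 12 (T/C, transition), 15 (C/T, transition), 17 (G/T, transversion), 18 (G/C, transversion), 21 (A/T, transversion), 22 (T/G, transversion), 33 (C/G, transversion), 34 (T/G, transversion), 35 (A/T, transversion).
Of the 11 differences, 4 transitions and 7 transversions over 38 sites: P = 4/38 = 0.105263, Q = 7/38 = 0.184211.
d = −0.5·ln(0.605263) − 0.25·ln(0.631578) = −0.5·(-0.502092) − 0.25·(-0.459534) = 0.3659.

0.3659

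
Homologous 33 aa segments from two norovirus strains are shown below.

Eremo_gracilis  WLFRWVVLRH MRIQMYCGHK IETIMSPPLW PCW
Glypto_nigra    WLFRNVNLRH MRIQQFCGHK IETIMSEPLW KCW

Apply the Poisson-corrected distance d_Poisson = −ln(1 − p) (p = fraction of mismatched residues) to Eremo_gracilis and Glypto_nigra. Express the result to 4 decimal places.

0.2007

The sequences differ at positions 5 (W/N), 7 (V/N), 15 (M/Q), 16 (Y/F), 27 (P/E), 31 (P/K).
p = 6/33 = 0.181818.
d = −ln(1 − 0.181818) = −ln(0.818182) = 0.2007.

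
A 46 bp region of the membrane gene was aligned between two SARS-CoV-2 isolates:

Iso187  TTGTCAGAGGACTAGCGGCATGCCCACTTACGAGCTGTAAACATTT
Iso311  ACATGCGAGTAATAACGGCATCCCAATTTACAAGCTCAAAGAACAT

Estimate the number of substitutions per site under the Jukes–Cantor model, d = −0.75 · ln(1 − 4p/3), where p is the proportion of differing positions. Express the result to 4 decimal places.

Differing sites — 1:T/A; 2:T/C; 3:G/A; 5:C/G; 6:A/C; 10:G/T; 12:C/A; 15:G/A; 22:G/C; 25:C/A; 27:C/T; 32:G/A; 37:G/C; 38:T/A; 41:A/G; 42:C/A; 44:T/C; 45:T/A.
p = 18/46 = 0.391304.
d = −0.75 · ln(1 − (4/3)·0.391304) = −0.75 · ln(0.478261) = −0.75 · (-0.737599) = 0.5532.

0.5532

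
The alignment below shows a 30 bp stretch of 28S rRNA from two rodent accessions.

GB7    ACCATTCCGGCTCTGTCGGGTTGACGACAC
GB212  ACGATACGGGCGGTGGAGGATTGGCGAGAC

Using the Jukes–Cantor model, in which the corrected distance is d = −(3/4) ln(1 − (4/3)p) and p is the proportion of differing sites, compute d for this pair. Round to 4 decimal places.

0.4408

Mismatches occur at site 3 (C→G), site 6 (T→A), site 8 (C→G), site 12 (T→G), site 13 (C→G), site 16 (T→G), site 17 (C→A), site 20 (G→A), site 24 (A→G), site 28 (C→G).
p = 10/30 = 0.333333.
d = −0.75 · ln(1 − (4/3)·0.333333) = −0.75 · ln(0.555556) = −0.75 · (-0.587786) = 0.4408.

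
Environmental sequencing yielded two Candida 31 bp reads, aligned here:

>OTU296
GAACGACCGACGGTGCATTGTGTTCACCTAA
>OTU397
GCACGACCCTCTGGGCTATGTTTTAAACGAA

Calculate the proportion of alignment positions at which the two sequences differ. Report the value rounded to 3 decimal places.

Differing sites — 2:A/C; 9:G/C; 10:A/T; 12:G/T; 14:T/G; 17:A/T; 18:T/A; 22:G/T; 25:C/A; 27:C/A; 29:T/G.
There are 11 differences over 31 sites, so p = 11/31 = 0.355.

0.355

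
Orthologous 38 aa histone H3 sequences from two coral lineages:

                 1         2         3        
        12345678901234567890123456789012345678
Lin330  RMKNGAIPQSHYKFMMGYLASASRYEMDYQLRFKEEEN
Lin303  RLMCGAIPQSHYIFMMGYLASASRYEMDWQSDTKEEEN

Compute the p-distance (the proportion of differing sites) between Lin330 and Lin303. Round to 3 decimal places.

Mismatches occur at site 2 (M→L), site 3 (K→M), site 4 (N→C), site 13 (K→I), site 29 (Y→W), site 31 (L→S), site 32 (R→D), site 33 (F→T).
There are 8 differences over 38 sites, so p = 8/38 = 0.211.

0.211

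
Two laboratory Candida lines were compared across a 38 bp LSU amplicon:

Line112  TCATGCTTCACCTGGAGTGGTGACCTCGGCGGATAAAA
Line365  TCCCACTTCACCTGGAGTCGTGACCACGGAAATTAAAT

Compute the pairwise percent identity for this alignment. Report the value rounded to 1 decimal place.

73.7%

Differing sites — 3:A/C; 4:T/C; 5:G/A; 19:G/C; 26:T/A; 30:C/A; 31:G/A; 32:G/A; 33:A/T; 38:A/T.
28 of the 38 sites match, so the percent identity is 28/38 × 100 = 73.7%.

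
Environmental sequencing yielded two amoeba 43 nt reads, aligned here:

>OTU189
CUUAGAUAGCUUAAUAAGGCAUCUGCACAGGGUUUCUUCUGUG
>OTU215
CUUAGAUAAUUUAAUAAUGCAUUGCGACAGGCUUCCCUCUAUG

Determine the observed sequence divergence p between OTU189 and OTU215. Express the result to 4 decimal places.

Mismatches occur at site 9 (G→A), site 10 (C→U), site 18 (G→U), site 23 (C→U), site 24 (U→G), site 25 (G→C), site 26 (C→G), site 32 (G→C), site 35 (U→C), site 37 (U→C), site 41 (G→A).
There are 11 differences over 43 sites, so p = 11/43 = 0.2558.

0.2558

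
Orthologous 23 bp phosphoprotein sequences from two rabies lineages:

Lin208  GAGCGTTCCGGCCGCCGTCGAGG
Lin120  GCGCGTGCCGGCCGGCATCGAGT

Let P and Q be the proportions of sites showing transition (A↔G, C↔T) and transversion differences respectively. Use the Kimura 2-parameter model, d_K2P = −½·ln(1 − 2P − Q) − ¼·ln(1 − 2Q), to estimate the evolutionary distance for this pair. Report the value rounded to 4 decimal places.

The sequences differ at positions 2 (A/C, transversion), 7 (T/G, transversion), 15 (C/G, transversion), 17 (G/A, transition), 23 (G/T, transversion).
Of the 5 differences, 1 transition and 4 transversions over 23 sites: P = 1/23 = 0.043478, Q = 4/23 = 0.173913.
d = −0.5·ln(0.739131) − 0.25·ln(0.652174) = −0.5·(-0.302280) − 0.25·(-0.427444) = 0.2580.

0.2580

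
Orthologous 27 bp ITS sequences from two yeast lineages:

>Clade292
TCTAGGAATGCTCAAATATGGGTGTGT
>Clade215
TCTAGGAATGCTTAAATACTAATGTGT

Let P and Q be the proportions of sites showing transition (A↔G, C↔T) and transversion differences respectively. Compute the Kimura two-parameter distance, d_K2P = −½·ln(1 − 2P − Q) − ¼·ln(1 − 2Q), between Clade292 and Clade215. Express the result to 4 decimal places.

0.2220

Differing sites — 13:C/T (Ti); 19:T/C (Ti); 20:G/T (Tv); 21:G/A (Ti); 22:G/A (Ti).
Of the 5 differences, 4 transitions and 1 transversion over 27 sites: P = 4/27 = 0.148148, Q = 1/27 = 0.037037.
d = −0.5·ln(0.666667) − 0.25·ln(0.925926) = −0.5·(-0.405465) − 0.25·(-0.076961) = 0.2220.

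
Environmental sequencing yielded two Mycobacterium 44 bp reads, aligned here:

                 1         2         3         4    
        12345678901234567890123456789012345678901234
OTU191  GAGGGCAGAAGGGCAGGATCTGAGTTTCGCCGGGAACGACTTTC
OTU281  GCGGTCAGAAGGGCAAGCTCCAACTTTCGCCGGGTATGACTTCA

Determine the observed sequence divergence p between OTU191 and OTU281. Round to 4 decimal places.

0.2500

Mismatches occur at site 2 (A↔C), site 5 (G↔T), site 16 (G↔A), site 18 (A↔C), site 21 (T↔C), site 22 (G↔A), site 24 (G↔C), site 35 (A↔T), site 37 (C↔T), site 43 (T↔C), site 44 (C↔A).
There are 11 differences over 44 sites, so p = 11/44 = 0.2500.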